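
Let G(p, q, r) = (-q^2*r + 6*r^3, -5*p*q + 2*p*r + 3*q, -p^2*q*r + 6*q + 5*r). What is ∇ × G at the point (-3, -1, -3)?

(39, 143, 5)

(∇×G)₁ = ∂G₃/∂q − ∂G₂/∂r = -p^2*r - 2*p + 6
(∇×G)₂ = ∂G₁/∂r − ∂G₃/∂p = 2*p*q*r - q^2 + 18*r^2
(∇×G)₃ = ∂G₂/∂p − ∂G₁/∂q = 2*q*r - 5*q + 2*r
∇×G = (-p^2*r - 2*p + 6, 2*p*q*r - q^2 + 18*r^2, 2*q*r - 5*q + 2*r)
At (-3, -1, -3): (39, 143, 5).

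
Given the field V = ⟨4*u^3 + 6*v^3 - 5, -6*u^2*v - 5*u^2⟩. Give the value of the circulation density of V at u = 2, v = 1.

∂V₂/∂u = -12*u*v - 10*u
∂V₁/∂v = 18*v^2
Scalar curl = -12*u*v - 10*u - 18*v^2
At (2, 1): -62.

-62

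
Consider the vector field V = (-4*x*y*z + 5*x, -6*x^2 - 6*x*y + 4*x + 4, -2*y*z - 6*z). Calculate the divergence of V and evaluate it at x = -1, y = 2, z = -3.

∂V₁/∂x = -4*y*z + 5
∂V₂/∂y = -6*x
∂V₃/∂z = -2*y - 6
∇·V = -6*x - 4*y*z - 2*y - 1
At (-1, 2, -3): 25.

25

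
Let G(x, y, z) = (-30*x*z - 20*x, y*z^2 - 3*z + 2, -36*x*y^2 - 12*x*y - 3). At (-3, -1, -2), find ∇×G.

(-181, 114, 0)

(∇×G)₁ = ∂G₃/∂y − ∂G₂/∂z = -72*x*y - 12*x - 2*y*z + 3
(∇×G)₂ = ∂G₁/∂z − ∂G₃/∂x = -30*x + 36*y^2 + 12*y
(∇×G)₃ = ∂G₂/∂x − ∂G₁/∂y = 0
∇×G = (-72*x*y - 12*x - 2*y*z + 3, -30*x + 36*y^2 + 12*y, 0)
At (-3, -1, -2): (-181, 114, 0).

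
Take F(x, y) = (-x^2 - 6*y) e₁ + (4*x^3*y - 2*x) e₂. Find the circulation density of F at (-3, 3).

328

∂F₂/∂x = 12*x^2*y - 2
∂F₁/∂y = -6
Scalar curl = 12*x^2*y + 4
At (-3, 3): 328.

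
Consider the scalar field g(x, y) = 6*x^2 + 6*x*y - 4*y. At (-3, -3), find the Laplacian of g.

∂²g/∂x² = 12
∂²g/∂y² = 0
∇²g = 12
At (-3, -3): 12.

12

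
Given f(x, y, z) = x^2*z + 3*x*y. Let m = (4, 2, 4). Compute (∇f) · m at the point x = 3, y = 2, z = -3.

6

∂f/∂x = 2*x*z + 3*y
∂f/∂y = 3*x
∂f/∂z = x^2
∇f at (3, 2, -3) = (-12, 9, 9)
∇f · m = (-12)(4) + (9)(2) + (9)(4) = 6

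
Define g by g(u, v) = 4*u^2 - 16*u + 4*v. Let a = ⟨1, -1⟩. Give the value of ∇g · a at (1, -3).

∂g/∂u = 8*u - 16
∂g/∂v = 4
∇g at (1, -3) = (-8, 4)
∇g · a = (-8)(1) + (4)(-1) = -12

-12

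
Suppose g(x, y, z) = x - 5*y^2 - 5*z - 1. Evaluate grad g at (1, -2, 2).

(1, 20, -5)

∂g/∂x = 1
∂g/∂y = -10*y
∂g/∂z = -5
∇g = (1, -10*y, -5)
At (1, -2, 2): (1, 20, -5).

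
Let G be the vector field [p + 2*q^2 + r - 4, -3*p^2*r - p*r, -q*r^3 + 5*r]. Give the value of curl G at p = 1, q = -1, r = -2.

(12, 1, 18)

(∇×G)₁ = ∂G₃/∂q − ∂G₂/∂r = 3*p^2 + p - r^3
(∇×G)₂ = ∂G₁/∂r − ∂G₃/∂p = 1
(∇×G)₃ = ∂G₂/∂p − ∂G₁/∂q = -6*p*r - 4*q - r
∇×G = (3*p^2 + p - r^3, 1, -6*p*r - 4*q - r)
At (1, -1, -2): (12, 1, 18).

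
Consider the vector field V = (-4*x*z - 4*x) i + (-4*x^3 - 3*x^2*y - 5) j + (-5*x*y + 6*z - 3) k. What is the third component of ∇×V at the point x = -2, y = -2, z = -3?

-72

(∇×V)_3 = ∂V₂/∂x − ∂V₁/∂y
= -12*x^2 - 6*x*y − (0)
= -12*x^2 - 6*x*y
At (-2, -2, -3): -72.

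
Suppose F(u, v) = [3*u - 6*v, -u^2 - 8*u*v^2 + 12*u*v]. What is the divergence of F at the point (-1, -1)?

-25

∂F₁/∂u = 3
∂F₂/∂v = -16*u*v + 12*u
∇·F = -16*u*v + 12*u + 3
At (-1, -1): -25.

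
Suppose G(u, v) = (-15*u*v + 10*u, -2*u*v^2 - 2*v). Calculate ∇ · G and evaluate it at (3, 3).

-73

∂G₁/∂u = -15*v + 10
∂G₂/∂v = -4*u*v - 2
∇·G = -4*u*v - 15*v + 8
At (3, 3): -73.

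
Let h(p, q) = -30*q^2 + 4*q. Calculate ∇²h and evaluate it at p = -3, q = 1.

-60

∂²h/∂p² = 0
∂²h/∂q² = -60
∇²h = -60
At (-3, 1): -60.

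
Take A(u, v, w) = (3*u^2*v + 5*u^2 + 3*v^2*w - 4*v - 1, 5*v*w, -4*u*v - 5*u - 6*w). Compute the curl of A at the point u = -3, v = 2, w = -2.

(∇×A)₁ = ∂A₃/∂v − ∂A₂/∂w = -4*u - 5*v
(∇×A)₂ = ∂A₁/∂w − ∂A₃/∂u = 3*v^2 + 4*v + 5
(∇×A)₃ = ∂A₂/∂u − ∂A₁/∂v = -3*u^2 - 6*v*w + 4
∇×A = (-4*u - 5*v, 3*v^2 + 4*v + 5, -3*u^2 - 6*v*w + 4)
At (-3, 2, -2): (2, 25, 1).

(2, 25, 1)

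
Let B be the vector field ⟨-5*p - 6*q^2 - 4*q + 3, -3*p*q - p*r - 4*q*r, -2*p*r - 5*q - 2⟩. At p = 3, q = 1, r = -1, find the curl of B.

(2, -2, 14)

(∇×B)₁ = ∂B₃/∂q − ∂B₂/∂r = p + 4*q - 5
(∇×B)₂ = ∂B₁/∂r − ∂B₃/∂p = 2*r
(∇×B)₃ = ∂B₂/∂p − ∂B₁/∂q = 9*q - r + 4
∇×B = (p + 4*q - 5, 2*r, 9*q - r + 4)
At (3, 1, -1): (2, -2, 14).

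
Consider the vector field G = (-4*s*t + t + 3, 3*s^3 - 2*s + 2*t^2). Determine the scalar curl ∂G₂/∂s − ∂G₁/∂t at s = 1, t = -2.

10

∂G₂/∂s = 9*s^2 - 2
∂G₁/∂t = -4*s + 1
Scalar curl = 9*s^2 + 4*s - 3
At (1, -2): 10.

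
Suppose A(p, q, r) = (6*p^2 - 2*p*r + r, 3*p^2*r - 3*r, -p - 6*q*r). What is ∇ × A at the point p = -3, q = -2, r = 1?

(∇×A)₁ = ∂A₃/∂q − ∂A₂/∂r = -3*p^2 - 6*r + 3
(∇×A)₂ = ∂A₁/∂r − ∂A₃/∂p = -2*p + 2
(∇×A)₃ = ∂A₂/∂p − ∂A₁/∂q = 6*p*r
∇×A = (-3*p^2 - 6*r + 3, -2*p + 2, 6*p*r)
At (-3, -2, 1): (-30, 8, -18).

(-30, 8, -18)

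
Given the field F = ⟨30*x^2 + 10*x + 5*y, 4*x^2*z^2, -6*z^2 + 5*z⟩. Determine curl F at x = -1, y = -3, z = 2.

(∇×F)₁ = ∂F₃/∂y − ∂F₂/∂z = -8*x^2*z
(∇×F)₂ = ∂F₁/∂z − ∂F₃/∂x = 0
(∇×F)₃ = ∂F₂/∂x − ∂F₁/∂y = 8*x*z^2 - 5
∇×F = (-8*x^2*z, 0, 8*x*z^2 - 5)
At (-1, -3, 2): (-16, 0, -37).

(-16, 0, -37)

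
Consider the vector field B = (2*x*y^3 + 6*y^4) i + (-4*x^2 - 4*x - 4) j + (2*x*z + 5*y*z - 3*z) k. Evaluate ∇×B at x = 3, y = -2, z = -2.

(∇×B)₁ = ∂B₃/∂y − ∂B₂/∂z = 5*z
(∇×B)₂ = ∂B₁/∂z − ∂B₃/∂x = -2*z
(∇×B)₃ = ∂B₂/∂x − ∂B₁/∂y = -6*x*y^2 - 8*x - 24*y^3 - 4
∇×B = (5*z, -2*z, -6*x*y^2 - 8*x - 24*y^3 - 4)
At (3, -2, -2): (-10, 4, 92).

(-10, 4, 92)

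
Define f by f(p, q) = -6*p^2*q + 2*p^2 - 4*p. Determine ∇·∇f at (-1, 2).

-20

∂²f/∂p² = 4*(-3*q + 1)
∂²f/∂q² = 0
∇²f = -12*q + 4
At (-1, 2): -20.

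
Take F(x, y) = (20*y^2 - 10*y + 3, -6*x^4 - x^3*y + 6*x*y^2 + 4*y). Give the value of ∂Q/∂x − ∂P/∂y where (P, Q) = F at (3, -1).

-565

∂F₂/∂x = -24*x^3 - 3*x^2*y + 6*y^2
∂F₁/∂y = 40*y - 10
Scalar curl = -24*x^3 - 3*x^2*y + 6*y^2 - 40*y + 10
At (3, -1): -565.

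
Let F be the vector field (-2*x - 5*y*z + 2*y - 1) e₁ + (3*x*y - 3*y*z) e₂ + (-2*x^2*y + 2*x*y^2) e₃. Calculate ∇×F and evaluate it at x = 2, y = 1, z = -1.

(3, 1, -4)

(∇×F)₁ = ∂F₃/∂y − ∂F₂/∂z = -2*x^2 + 4*x*y + 3*y
(∇×F)₂ = ∂F₁/∂z − ∂F₃/∂x = 4*x*y - 2*y^2 - 5*y
(∇×F)₃ = ∂F₂/∂x − ∂F₁/∂y = 3*y + 5*z - 2
∇×F = (-2*x^2 + 4*x*y + 3*y, 4*x*y - 2*y^2 - 5*y, 3*y + 5*z - 2)
At (2, 1, -1): (3, 1, -4).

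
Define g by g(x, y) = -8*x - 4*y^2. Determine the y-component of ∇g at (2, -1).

(∇g)_2 = ∂g/∂y = -8*y
At (2, -1): 8.

8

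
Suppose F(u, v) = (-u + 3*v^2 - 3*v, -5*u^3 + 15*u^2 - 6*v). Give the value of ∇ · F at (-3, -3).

∂F₁/∂u = -1
∂F₂/∂v = -6
∇·F = -7
At (-3, -3): -7.

-7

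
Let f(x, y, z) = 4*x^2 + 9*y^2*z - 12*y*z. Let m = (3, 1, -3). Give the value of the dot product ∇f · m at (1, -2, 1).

-204

∂f/∂x = 8*x
∂f/∂y = 18*y*z - 12*z
∂f/∂z = 9*y^2 - 12*y
∇f at (1, -2, 1) = (8, -48, 60)
∇f · m = (8)(3) + (-48)(1) + (60)(-3) = -204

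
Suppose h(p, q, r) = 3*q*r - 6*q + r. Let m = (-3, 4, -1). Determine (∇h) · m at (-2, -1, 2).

2

∂h/∂p = 0
∂h/∂q = 3*r - 6
∂h/∂r = 3*q + 1
∇h at (-2, -1, 2) = (0, 0, -2)
∇h · m = (0)(-3) + (0)(4) + (-2)(-1) = 2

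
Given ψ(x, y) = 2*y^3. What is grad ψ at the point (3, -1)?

∂ψ/∂x = 0
∂ψ/∂y = 6*y^2
∇ψ = (0, 6*y^2)
At (3, -1): (0, 6).

(0, 6)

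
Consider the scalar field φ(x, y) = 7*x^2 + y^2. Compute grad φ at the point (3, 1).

∂φ/∂x = 14*x
∂φ/∂y = 2*y
∇φ = (14*x, 2*y)
At (3, 1): (42, 2).

(42, 2)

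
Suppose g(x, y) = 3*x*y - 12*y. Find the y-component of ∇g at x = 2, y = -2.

-6

(∇g)_2 = ∂g/∂y = 3*x - 12
At (2, -2): -6.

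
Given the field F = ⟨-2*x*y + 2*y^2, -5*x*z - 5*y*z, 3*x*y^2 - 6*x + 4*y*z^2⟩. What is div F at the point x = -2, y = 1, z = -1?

-5

∂F₁/∂x = -2*y
∂F₂/∂y = -5*z
∂F₃/∂z = 8*y*z
∇·F = 8*y*z - 2*y - 5*z
At (-2, 1, -1): -5.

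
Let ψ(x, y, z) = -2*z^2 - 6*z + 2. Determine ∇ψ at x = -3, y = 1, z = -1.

∂ψ/∂x = 0
∂ψ/∂y = 0
∂ψ/∂z = -4*z - 6
∇ψ = (0, 0, -4*z - 6)
At (-3, 1, -1): (0, 0, -2).

(0, 0, -2)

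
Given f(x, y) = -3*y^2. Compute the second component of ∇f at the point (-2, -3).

(∇f)_2 = ∂f/∂y = -6*y
At (-2, -3): 18.

18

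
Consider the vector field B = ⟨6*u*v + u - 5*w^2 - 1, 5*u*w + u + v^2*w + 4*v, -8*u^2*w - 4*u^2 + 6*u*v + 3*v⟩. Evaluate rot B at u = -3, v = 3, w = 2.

(-9, -158, 29)

(∇×B)₁ = ∂B₃/∂v − ∂B₂/∂w = u - v^2 + 3
(∇×B)₂ = ∂B₁/∂w − ∂B₃/∂u = 16*u*w + 8*u - 6*v - 10*w
(∇×B)₃ = ∂B₂/∂u − ∂B₁/∂v = -6*u + 5*w + 1
∇×B = (u - v^2 + 3, 16*u*w + 8*u - 6*v - 10*w, -6*u + 5*w + 1)
At (-3, 3, 2): (-9, -158, 29).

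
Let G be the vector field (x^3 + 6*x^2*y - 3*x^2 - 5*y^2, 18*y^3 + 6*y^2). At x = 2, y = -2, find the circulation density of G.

-44

∂G₂/∂x = 0
∂G₁/∂y = 6*x^2 - 10*y
Scalar curl = -6*x^2 + 10*y
At (2, -2): -44.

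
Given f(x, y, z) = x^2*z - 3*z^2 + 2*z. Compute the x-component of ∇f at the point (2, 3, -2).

-8

(∇f)_1 = ∂f/∂x = 2*x*z
At (2, 3, -2): -8.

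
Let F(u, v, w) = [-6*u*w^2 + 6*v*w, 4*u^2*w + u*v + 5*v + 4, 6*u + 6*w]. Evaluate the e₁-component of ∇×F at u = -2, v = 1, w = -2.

(∇×F)_1 = ∂F₃/∂v − ∂F₂/∂w
= 0 − (4*u^2)
= -4*u^2
At (-2, 1, -2): -16.

-16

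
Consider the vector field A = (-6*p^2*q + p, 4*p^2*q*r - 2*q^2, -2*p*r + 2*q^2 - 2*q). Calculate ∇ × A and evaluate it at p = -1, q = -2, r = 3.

(-2, 6, 54)

(∇×A)₁ = ∂A₃/∂q − ∂A₂/∂r = -4*p^2*q + 4*q - 2
(∇×A)₂ = ∂A₁/∂r − ∂A₃/∂p = 2*r
(∇×A)₃ = ∂A₂/∂p − ∂A₁/∂q = 6*p^2 + 8*p*q*r
∇×A = (-4*p^2*q + 4*q - 2, 2*r, 6*p^2 + 8*p*q*r)
At (-1, -2, 3): (-2, 6, 54).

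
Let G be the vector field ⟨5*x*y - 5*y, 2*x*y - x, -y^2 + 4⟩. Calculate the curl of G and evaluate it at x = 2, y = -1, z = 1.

(∇×G)₁ = ∂G₃/∂y − ∂G₂/∂z = -2*y
(∇×G)₂ = ∂G₁/∂z − ∂G₃/∂x = 0
(∇×G)₃ = ∂G₂/∂x − ∂G₁/∂y = -5*x + 2*y + 4
∇×G = (-2*y, 0, -5*x + 2*y + 4)
At (2, -1, 1): (2, 0, -8).

(2, 0, -8)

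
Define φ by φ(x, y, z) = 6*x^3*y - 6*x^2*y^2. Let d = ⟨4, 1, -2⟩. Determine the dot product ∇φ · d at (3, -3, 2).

-2754

∂φ/∂x = 18*x^2*y - 12*x*y^2
∂φ/∂y = 6*x^3 - 12*x^2*y
∂φ/∂z = 0
∇φ at (3, -3, 2) = (-810, 486, 0)
∇φ · d = (-810)(4) + (486)(1) + (0)(-2) = -2754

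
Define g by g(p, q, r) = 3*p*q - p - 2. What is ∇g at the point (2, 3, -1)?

∂g/∂p = 3*q - 1
∂g/∂q = 3*p
∂g/∂r = 0
∇g = (3*q - 1, 3*p, 0)
At (2, 3, -1): (8, 6, 0).

(8, 6, 0)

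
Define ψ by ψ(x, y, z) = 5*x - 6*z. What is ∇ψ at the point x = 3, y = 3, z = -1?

∂ψ/∂x = 5
∂ψ/∂y = 0
∂ψ/∂z = -6
∇ψ = (5, 0, -6)
At (3, 3, -1): (5, 0, -6).

(5, 0, -6)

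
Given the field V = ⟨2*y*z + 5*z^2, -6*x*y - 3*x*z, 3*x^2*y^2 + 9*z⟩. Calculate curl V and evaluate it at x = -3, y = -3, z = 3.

(-171, 186, 3)

(∇×V)₁ = ∂V₃/∂y − ∂V₂/∂z = 6*x^2*y + 3*x
(∇×V)₂ = ∂V₁/∂z − ∂V₃/∂x = -6*x*y^2 + 2*y + 10*z
(∇×V)₃ = ∂V₂/∂x − ∂V₁/∂y = -6*y - 5*z
∇×V = (6*x^2*y + 3*x, -6*x*y^2 + 2*y + 10*z, -6*y - 5*z)
At (-3, -3, 3): (-171, 186, 3).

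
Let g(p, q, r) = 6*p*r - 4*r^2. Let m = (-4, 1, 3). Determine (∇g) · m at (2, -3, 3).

-108

∂g/∂p = 6*r
∂g/∂q = 0
∂g/∂r = 6*p - 8*r
∇g at (2, -3, 3) = (18, 0, -12)
∇g · m = (18)(-4) + (0)(1) + (-12)(3) = -108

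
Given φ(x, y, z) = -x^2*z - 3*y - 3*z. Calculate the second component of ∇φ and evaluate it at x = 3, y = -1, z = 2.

-3

(∇φ)_2 = ∂φ/∂y = -3
At (3, -1, 2): -3.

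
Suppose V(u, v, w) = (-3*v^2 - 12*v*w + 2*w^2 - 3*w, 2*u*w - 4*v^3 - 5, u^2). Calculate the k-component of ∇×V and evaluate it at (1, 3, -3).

(∇×V)_3 = ∂V₂/∂u − ∂V₁/∂v
= 2*w − (-6*v - 12*w)
= 6*v + 14*w
At (1, 3, -3): -24.

-24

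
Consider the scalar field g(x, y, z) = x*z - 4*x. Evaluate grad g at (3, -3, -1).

∂g/∂x = z - 4
∂g/∂y = 0
∂g/∂z = x
∇g = (z - 4, 0, x)
At (3, -3, -1): (-5, 0, 3).

(-5, 0, 3)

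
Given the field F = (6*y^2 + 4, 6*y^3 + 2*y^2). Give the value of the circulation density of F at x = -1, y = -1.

12

∂F₂/∂x = 0
∂F₁/∂y = 12*y
Scalar curl = -12*y
At (-1, -1): 12.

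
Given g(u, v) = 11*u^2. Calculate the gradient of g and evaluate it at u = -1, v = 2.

(-22, 0)

∂g/∂u = 22*u
∂g/∂v = 0
∇g = (22*u, 0)
At (-1, 2): (-22, 0).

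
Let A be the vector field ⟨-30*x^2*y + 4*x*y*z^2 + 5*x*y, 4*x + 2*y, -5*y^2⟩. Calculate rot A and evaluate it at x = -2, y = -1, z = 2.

(∇×A)₁ = ∂A₃/∂y − ∂A₂/∂z = -10*y
(∇×A)₂ = ∂A₁/∂z − ∂A₃/∂x = 8*x*y*z
(∇×A)₃ = ∂A₂/∂x − ∂A₁/∂y = 30*x^2 - 4*x*z^2 - 5*x + 4
∇×A = (-10*y, 8*x*y*z, 30*x^2 - 4*x*z^2 - 5*x + 4)
At (-2, -1, 2): (10, 32, 166).

(10, 32, 166)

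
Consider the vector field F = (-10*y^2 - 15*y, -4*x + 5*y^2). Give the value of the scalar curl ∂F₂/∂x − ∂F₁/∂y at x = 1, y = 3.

∂F₂/∂x = -4
∂F₁/∂y = -20*y - 15
Scalar curl = 20*y + 11
At (1, 3): 71.

71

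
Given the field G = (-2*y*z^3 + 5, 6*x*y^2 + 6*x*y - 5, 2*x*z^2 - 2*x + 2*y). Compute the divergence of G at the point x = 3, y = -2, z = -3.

∂G₁/∂x = 0
∂G₂/∂y = 12*x*y + 6*x
∂G₃/∂z = 4*x*z
∇·G = 12*x*y + 4*x*z + 6*x
At (3, -2, -3): -90.

-90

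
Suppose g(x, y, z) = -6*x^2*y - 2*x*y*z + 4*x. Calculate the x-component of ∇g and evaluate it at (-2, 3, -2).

(∇g)_1 = ∂g/∂x = -12*x*y - 2*y*z + 4
At (-2, 3, -2): 88.

88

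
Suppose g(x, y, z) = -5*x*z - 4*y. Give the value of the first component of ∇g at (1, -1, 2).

-10

(∇g)_1 = ∂g/∂x = -5*z
At (1, -1, 2): -10.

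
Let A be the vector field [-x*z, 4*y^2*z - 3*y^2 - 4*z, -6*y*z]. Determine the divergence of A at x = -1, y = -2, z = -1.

∂A₁/∂x = -z
∂A₂/∂y = 8*y*z - 6*y
∂A₃/∂z = -6*y
∇·A = 8*y*z - 12*y - z
At (-1, -2, -1): 41.

41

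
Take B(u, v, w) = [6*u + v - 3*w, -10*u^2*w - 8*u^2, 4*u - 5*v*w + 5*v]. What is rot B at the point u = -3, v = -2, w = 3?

(80, -7, 227)

(∇×B)₁ = ∂B₃/∂v − ∂B₂/∂w = 10*u^2 - 5*w + 5
(∇×B)₂ = ∂B₁/∂w − ∂B₃/∂u = -7
(∇×B)₃ = ∂B₂/∂u − ∂B₁/∂v = -20*u*w - 16*u - 1
∇×B = (10*u^2 - 5*w + 5, -7, -20*u*w - 16*u - 1)
At (-3, -2, 3): (80, -7, 227).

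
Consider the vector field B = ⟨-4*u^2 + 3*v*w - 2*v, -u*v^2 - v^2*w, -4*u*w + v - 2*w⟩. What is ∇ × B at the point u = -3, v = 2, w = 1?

(∇×B)₁ = ∂B₃/∂v − ∂B₂/∂w = v^2 + 1
(∇×B)₂ = ∂B₁/∂w − ∂B₃/∂u = 3*v + 4*w
(∇×B)₃ = ∂B₂/∂u − ∂B₁/∂v = -v^2 - 3*w + 2
∇×B = (v^2 + 1, 3*v + 4*w, -v^2 - 3*w + 2)
At (-3, 2, 1): (5, 10, -5).

(5, 10, -5)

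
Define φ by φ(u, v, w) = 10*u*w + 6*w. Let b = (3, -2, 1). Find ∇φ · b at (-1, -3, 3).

86

∂φ/∂u = 10*w
∂φ/∂v = 0
∂φ/∂w = 10*u + 6
∇φ at (-1, -3, 3) = (30, 0, -4)
∇φ · b = (30)(3) + (0)(-2) + (-4)(1) = 86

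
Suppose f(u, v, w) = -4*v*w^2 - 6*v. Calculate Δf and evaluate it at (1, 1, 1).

∂²f/∂u² = 0
∂²f/∂v² = 0
∂²f/∂w² = -8*v
∇²f = -8*v
At (1, 1, 1): -8.

-8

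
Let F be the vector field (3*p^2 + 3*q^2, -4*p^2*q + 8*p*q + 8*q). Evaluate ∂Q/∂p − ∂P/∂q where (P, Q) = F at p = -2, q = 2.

36

∂F₂/∂p = -8*p*q + 8*q
∂F₁/∂q = 6*q
Scalar curl = -8*p*q + 2*q
At (-2, 2): 36.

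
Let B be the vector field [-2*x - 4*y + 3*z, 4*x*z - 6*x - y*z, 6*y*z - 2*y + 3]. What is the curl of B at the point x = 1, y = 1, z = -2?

(-17, 3, -10)

(∇×B)₁ = ∂B₃/∂y − ∂B₂/∂z = -4*x + y + 6*z - 2
(∇×B)₂ = ∂B₁/∂z − ∂B₃/∂x = 3
(∇×B)₃ = ∂B₂/∂x − ∂B₁/∂y = 4*z - 2
∇×B = (-4*x + y + 6*z - 2, 3, 4*z - 2)
At (1, 1, -2): (-17, 3, -10).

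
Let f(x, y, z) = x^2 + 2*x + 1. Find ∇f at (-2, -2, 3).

(-2, 0, 0)

∂f/∂x = 2*x + 2
∂f/∂y = 0
∂f/∂z = 0
∇f = (2*x + 2, 0, 0)
At (-2, -2, 3): (-2, 0, 0).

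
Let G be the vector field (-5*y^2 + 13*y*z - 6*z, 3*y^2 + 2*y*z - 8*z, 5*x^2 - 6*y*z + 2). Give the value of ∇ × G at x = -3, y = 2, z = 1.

(-2, 50, 7)

(∇×G)₁ = ∂G₃/∂y − ∂G₂/∂z = -2*y - 6*z + 8
(∇×G)₂ = ∂G₁/∂z − ∂G₃/∂x = -10*x + 13*y - 6
(∇×G)₃ = ∂G₂/∂x − ∂G₁/∂y = 10*y - 13*z
∇×G = (-2*y - 6*z + 8, -10*x + 13*y - 6, 10*y - 13*z)
At (-3, 2, 1): (-2, 50, 7).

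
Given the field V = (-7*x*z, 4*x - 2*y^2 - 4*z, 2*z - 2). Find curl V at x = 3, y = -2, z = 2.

(∇×V)₁ = ∂V₃/∂y − ∂V₂/∂z = 4
(∇×V)₂ = ∂V₁/∂z − ∂V₃/∂x = -7*x
(∇×V)₃ = ∂V₂/∂x − ∂V₁/∂y = 4
∇×V = (4, -7*x, 4)
At (3, -2, 2): (4, -21, 4).

(4, -21, 4)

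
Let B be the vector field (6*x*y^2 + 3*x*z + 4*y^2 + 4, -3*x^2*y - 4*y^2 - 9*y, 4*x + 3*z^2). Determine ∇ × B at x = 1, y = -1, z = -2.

(∇×B)₁ = ∂B₃/∂y − ∂B₂/∂z = 0
(∇×B)₂ = ∂B₁/∂z − ∂B₃/∂x = 3*x - 4
(∇×B)₃ = ∂B₂/∂x − ∂B₁/∂y = -18*x*y - 8*y
∇×B = (0, 3*x - 4, -18*x*y - 8*y)
At (1, -1, -2): (0, -1, 26).

(0, -1, 26)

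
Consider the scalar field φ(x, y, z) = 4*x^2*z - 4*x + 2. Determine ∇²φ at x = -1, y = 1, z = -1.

-8

∂²φ/∂x² = 8*z
∂²φ/∂y² = 0
∂²φ/∂z² = 0
∇²φ = 8*z
At (-1, 1, -1): -8.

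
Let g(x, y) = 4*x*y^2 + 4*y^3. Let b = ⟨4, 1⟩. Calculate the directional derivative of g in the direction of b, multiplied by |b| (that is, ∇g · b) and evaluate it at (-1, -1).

36

∂g/∂x = 4*y^2
∂g/∂y = 8*x*y + 12*y^2
∇g at (-1, -1) = (4, 20)
∇g · b = (4)(4) + (20)(1) = 36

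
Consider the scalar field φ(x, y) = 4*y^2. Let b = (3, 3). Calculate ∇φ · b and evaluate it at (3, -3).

∂φ/∂x = 0
∂φ/∂y = 8*y
∇φ at (3, -3) = (0, -24)
∇φ · b = (0)(3) + (-24)(3) = -72

-72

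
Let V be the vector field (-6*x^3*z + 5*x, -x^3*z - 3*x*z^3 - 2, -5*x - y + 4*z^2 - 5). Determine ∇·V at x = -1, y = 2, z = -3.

35

∂V₁/∂x = -18*x^2*z + 5
∂V₂/∂y = 0
∂V₃/∂z = 8*z
∇·V = -18*x^2*z + 8*z + 5
At (-1, 2, -3): 35.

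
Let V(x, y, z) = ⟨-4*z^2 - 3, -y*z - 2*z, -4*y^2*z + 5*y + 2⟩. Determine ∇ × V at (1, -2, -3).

(-43, 24, 0)

(∇×V)₁ = ∂V₃/∂y − ∂V₂/∂z = -8*y*z + y + 7
(∇×V)₂ = ∂V₁/∂z − ∂V₃/∂x = -8*z
(∇×V)₃ = ∂V₂/∂x − ∂V₁/∂y = 0
∇×V = (-8*y*z + y + 7, -8*z, 0)
At (1, -2, -3): (-43, 24, 0).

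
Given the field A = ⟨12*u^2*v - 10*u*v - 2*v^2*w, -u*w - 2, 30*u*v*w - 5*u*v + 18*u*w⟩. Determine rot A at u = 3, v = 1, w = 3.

(∇×A)₁ = ∂A₃/∂v − ∂A₂/∂w = 30*u*w - 4*u
(∇×A)₂ = ∂A₁/∂w − ∂A₃/∂u = -2*v^2 - 30*v*w + 5*v - 18*w
(∇×A)₃ = ∂A₂/∂u − ∂A₁/∂v = -12*u^2 + 10*u + 4*v*w - w
∇×A = (30*u*w - 4*u, -2*v^2 - 30*v*w + 5*v - 18*w, -12*u^2 + 10*u + 4*v*w - w)
At (3, 1, 3): (258, -141, -69).

(258, -141, -69)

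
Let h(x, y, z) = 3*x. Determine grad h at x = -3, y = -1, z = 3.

(3, 0, 0)

∂h/∂x = 3
∂h/∂y = 0
∂h/∂z = 0
∇h = (3, 0, 0)
At (-3, -1, 3): (3, 0, 0).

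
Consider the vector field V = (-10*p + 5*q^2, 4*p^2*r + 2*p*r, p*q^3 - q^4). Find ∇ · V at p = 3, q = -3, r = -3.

∂V₁/∂p = -10
∂V₂/∂q = 0
∂V₃/∂r = 0
∇·V = -10
At (3, -3, -3): -10.

-10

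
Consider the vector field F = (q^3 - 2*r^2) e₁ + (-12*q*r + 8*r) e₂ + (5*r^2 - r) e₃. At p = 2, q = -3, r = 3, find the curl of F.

(∇×F)₁ = ∂F₃/∂q − ∂F₂/∂r = 12*q - 8
(∇×F)₂ = ∂F₁/∂r − ∂F₃/∂p = -4*r
(∇×F)₃ = ∂F₂/∂p − ∂F₁/∂q = -3*q^2
∇×F = (12*q - 8, -4*r, -3*q^2)
At (2, -3, 3): (-44, -12, -27).

(-44, -12, -27)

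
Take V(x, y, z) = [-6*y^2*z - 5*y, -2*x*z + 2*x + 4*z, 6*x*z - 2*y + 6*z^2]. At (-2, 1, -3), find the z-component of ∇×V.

-23

(∇×V)_3 = ∂V₂/∂x − ∂V₁/∂y
= -2*z + 2 − (-12*y*z - 5)
= 12*y*z - 2*z + 7
At (-2, 1, -3): -23.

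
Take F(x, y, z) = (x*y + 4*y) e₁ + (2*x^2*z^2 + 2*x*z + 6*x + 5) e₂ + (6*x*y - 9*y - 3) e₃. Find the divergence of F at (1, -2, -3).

-2

∂F₁/∂x = y
∂F₂/∂y = 0
∂F₃/∂z = 0
∇·F = y
At (1, -2, -3): -2.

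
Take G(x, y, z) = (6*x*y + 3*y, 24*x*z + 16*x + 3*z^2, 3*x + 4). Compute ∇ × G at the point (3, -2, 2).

(-84, -3, 43)

(∇×G)₁ = ∂G₃/∂y − ∂G₂/∂z = -24*x - 6*z
(∇×G)₂ = ∂G₁/∂z − ∂G₃/∂x = -3
(∇×G)₃ = ∂G₂/∂x − ∂G₁/∂y = -6*x + 24*z + 13
∇×G = (-24*x - 6*z, -3, -6*x + 24*z + 13)
At (3, -2, 2): (-84, -3, 43).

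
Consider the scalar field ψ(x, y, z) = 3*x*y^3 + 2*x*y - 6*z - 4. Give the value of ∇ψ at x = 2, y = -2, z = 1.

∂ψ/∂x = 3*y^3 + 2*y
∂ψ/∂y = 9*x*y^2 + 2*x
∂ψ/∂z = -6
∇ψ = (3*y^3 + 2*y, 9*x*y^2 + 2*x, -6)
At (2, -2, 1): (-28, 76, -6).

(-28, 76, -6)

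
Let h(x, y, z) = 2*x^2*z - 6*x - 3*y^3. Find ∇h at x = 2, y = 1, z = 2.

∂h/∂x = 4*x*z - 6
∂h/∂y = -9*y^2
∂h/∂z = 2*x^2
∇h = (4*x*z - 6, -9*y^2, 2*x^2)
At (2, 1, 2): (10, -9, 8).

(10, -9, 8)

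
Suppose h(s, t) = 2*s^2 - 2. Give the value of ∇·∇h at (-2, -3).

∂²h/∂s² = 4
∂²h/∂t² = 0
∇²h = 4
At (-2, -3): 4.

4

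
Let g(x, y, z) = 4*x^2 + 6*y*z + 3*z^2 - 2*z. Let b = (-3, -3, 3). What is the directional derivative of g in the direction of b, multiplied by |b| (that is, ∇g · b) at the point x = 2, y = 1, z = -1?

∂g/∂x = 8*x
∂g/∂y = 6*z
∂g/∂z = 6*y + 6*z - 2
∇g at (2, 1, -1) = (16, -6, -2)
∇g · b = (16)(-3) + (-6)(-3) + (-2)(3) = -36

-36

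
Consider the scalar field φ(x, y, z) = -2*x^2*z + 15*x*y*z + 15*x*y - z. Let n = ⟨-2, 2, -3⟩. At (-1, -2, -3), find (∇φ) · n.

-117

∂φ/∂x = -4*x*z + 15*y*z + 15*y
∂φ/∂y = 15*x*z + 15*x
∂φ/∂z = -2*x^2 + 15*x*y - 1
∇φ at (-1, -2, -3) = (48, 30, 27)
∇φ · n = (48)(-2) + (30)(2) + (27)(-3) = -117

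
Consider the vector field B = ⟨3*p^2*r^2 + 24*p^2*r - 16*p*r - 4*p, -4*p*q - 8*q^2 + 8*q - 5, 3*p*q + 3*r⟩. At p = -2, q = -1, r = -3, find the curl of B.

(∇×B)₁ = ∂B₃/∂q − ∂B₂/∂r = 3*p
(∇×B)₂ = ∂B₁/∂r − ∂B₃/∂p = 6*p^2*r + 24*p^2 - 16*p - 3*q
(∇×B)₃ = ∂B₂/∂p − ∂B₁/∂q = -4*q
∇×B = (3*p, 6*p^2*r + 24*p^2 - 16*p - 3*q, -4*q)
At (-2, -1, -3): (-6, 59, 4).

(-6, 59, 4)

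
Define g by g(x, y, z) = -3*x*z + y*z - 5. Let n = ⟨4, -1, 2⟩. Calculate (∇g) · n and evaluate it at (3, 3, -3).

27

∂g/∂x = -3*z
∂g/∂y = z
∂g/∂z = -3*x + y
∇g at (3, 3, -3) = (9, -3, -6)
∇g · n = (9)(4) + (-3)(-1) + (-6)(2) = 27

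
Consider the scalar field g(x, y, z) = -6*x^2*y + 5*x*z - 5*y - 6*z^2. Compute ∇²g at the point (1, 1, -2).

-24

∂²g/∂x² = -12*y
∂²g/∂y² = 0
∂²g/∂z² = -12
∇²g = -12*y - 12
At (1, 1, -2): -24.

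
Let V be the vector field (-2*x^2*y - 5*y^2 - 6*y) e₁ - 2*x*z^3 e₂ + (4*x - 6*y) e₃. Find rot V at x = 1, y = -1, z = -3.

(48, -4, 52)

(∇×V)₁ = ∂V₃/∂y − ∂V₂/∂z = 6*x*z^2 - 6
(∇×V)₂ = ∂V₁/∂z − ∂V₃/∂x = -4
(∇×V)₃ = ∂V₂/∂x − ∂V₁/∂y = 2*x^2 + 10*y - 2*z^3 + 6
∇×V = (6*x*z^2 - 6, -4, 2*x^2 + 10*y - 2*z^3 + 6)
At (1, -1, -3): (48, -4, 52).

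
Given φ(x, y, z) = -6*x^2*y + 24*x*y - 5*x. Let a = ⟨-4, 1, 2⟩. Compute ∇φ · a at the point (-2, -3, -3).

524

∂φ/∂x = -12*x*y + 24*y - 5
∂φ/∂y = -6*x^2 + 24*x
∂φ/∂z = 0
∇φ at (-2, -3, -3) = (-149, -72, 0)
∇φ · a = (-149)(-4) + (-72)(1) + (0)(2) = 524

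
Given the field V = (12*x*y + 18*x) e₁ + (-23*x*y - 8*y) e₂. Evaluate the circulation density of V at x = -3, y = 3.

-33

∂V₂/∂x = -23*y
∂V₁/∂y = 12*x
Scalar curl = -12*x - 23*y
At (-3, 3): -33.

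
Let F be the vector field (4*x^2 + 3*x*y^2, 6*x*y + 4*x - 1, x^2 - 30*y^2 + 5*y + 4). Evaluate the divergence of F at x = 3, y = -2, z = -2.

54

∂F₁/∂x = 8*x + 3*y^2
∂F₂/∂y = 6*x
∂F₃/∂z = 0
∇·F = 14*x + 3*y^2
At (3, -2, -2): 54.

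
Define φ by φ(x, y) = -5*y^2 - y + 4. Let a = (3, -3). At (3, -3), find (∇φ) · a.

-87

∂φ/∂x = 0
∂φ/∂y = -10*y - 1
∇φ at (3, -3) = (0, 29)
∇φ · a = (0)(3) + (29)(-3) = -87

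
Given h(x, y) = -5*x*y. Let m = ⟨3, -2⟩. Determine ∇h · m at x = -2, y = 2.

-50

∂h/∂x = -5*y
∂h/∂y = -5*x
∇h at (-2, 2) = (-10, 10)
∇h · m = (-10)(3) + (10)(-2) = -50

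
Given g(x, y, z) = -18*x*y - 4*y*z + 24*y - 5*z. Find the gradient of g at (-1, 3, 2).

(-54, 34, -17)

∂g/∂x = -18*y
∂g/∂y = -18*x - 4*z + 24
∂g/∂z = -4*y - 5
∇g = (-18*y, -18*x - 4*z + 24, -4*y - 5)
At (-1, 3, 2): (-54, 34, -17).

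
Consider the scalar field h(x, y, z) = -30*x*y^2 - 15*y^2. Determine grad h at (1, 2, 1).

∂h/∂x = -30*y^2
∂h/∂y = -60*x*y - 30*y
∂h/∂z = 0
∇h = (-30*y^2, -60*x*y - 30*y, 0)
At (1, 2, 1): (-120, -180, 0).

(-120, -180, 0)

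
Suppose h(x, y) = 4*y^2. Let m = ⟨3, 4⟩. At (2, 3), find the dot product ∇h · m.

96

∂h/∂x = 0
∂h/∂y = 8*y
∇h at (2, 3) = (0, 24)
∇h · m = (0)(3) + (24)(4) = 96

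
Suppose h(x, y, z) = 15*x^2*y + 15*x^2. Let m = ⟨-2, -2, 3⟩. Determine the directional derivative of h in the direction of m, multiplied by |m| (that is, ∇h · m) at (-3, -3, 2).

-630

∂h/∂x = 30*x*y + 30*x
∂h/∂y = 15*x^2
∂h/∂z = 0
∇h at (-3, -3, 2) = (180, 135, 0)
∇h · m = (180)(-2) + (135)(-2) + (0)(3) = -630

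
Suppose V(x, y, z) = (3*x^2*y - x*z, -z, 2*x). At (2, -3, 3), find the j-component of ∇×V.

-4

(∇×V)_2 = ∂V₁/∂z − ∂V₃/∂x
= -x − (2)
= -x - 2
At (2, -3, 3): -4.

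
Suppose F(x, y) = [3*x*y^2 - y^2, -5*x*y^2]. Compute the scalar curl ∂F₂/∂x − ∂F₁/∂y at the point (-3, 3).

∂F₂/∂x = -5*y^2
∂F₁/∂y = 6*x*y - 2*y
Scalar curl = -6*x*y - 5*y^2 + 2*y
At (-3, 3): 15.

15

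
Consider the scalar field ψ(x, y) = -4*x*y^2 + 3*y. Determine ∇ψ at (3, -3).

∂ψ/∂x = -4*y^2
∂ψ/∂y = -8*x*y + 3
∇ψ = (-4*y^2, -8*x*y + 3)
At (3, -3): (-36, 75).

(-36, 75)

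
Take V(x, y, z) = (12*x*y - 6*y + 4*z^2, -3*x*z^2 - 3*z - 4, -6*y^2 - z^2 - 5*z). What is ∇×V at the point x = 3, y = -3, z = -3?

(∇×V)₁ = ∂V₃/∂y − ∂V₂/∂z = 6*x*z - 12*y + 3
(∇×V)₂ = ∂V₁/∂z − ∂V₃/∂x = 8*z
(∇×V)₃ = ∂V₂/∂x − ∂V₁/∂y = -12*x - 3*z^2 + 6
∇×V = (6*x*z - 12*y + 3, 8*z, -12*x - 3*z^2 + 6)
At (3, -3, -3): (-15, -24, -57).

(-15, -24, -57)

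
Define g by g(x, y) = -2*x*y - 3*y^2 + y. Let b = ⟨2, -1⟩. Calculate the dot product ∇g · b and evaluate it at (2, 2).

7

∂g/∂x = -2*y
∂g/∂y = -2*x - 6*y + 1
∇g at (2, 2) = (-4, -15)
∇g · b = (-4)(2) + (-15)(-1) = 7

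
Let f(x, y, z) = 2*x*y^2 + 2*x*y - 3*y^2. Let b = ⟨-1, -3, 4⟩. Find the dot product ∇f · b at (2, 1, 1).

-22

∂f/∂x = 2*y^2 + 2*y
∂f/∂y = 4*x*y + 2*x - 6*y
∂f/∂z = 0
∇f at (2, 1, 1) = (4, 6, 0)
∇f · b = (4)(-1) + (6)(-3) + (0)(4) = -22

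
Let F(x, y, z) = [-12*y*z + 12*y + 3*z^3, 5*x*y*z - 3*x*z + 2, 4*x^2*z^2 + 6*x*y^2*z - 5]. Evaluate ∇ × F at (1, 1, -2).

(-26, 4, -40)

(∇×F)₁ = ∂F₃/∂y − ∂F₂/∂z = 12*x*y*z - 5*x*y + 3*x
(∇×F)₂ = ∂F₁/∂z − ∂F₃/∂x = -8*x*z^2 - 6*y^2*z - 12*y + 9*z^2
(∇×F)₃ = ∂F₂/∂x − ∂F₁/∂y = 5*y*z + 9*z - 12
∇×F = (12*x*y*z - 5*x*y + 3*x, -8*x*z^2 - 6*y^2*z - 12*y + 9*z^2, 5*y*z + 9*z - 12)
At (1, 1, -2): (-26, 4, -40).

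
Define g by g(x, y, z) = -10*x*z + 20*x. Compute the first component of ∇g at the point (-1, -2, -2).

40

(∇g)_1 = ∂g/∂x = -10*z + 20
At (-1, -2, -2): 40.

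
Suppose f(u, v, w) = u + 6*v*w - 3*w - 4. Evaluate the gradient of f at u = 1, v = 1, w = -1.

∂f/∂u = 1
∂f/∂v = 6*w
∂f/∂w = 6*v - 3
∇f = (1, 6*w, 6*v - 3)
At (1, 1, -1): (1, -6, 3).

(1, -6, 3)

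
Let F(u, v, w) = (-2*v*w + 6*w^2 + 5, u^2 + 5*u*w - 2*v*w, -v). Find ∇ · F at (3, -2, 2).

∂F₁/∂u = 0
∂F₂/∂v = -2*w
∂F₃/∂w = 0
∇·F = -2*w
At (3, -2, 2): -4.

-4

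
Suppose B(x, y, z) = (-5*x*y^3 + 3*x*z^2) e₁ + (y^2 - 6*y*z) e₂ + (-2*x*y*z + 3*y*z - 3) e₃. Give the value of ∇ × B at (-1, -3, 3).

(-3, -36, -135)

(∇×B)₁ = ∂B₃/∂y − ∂B₂/∂z = -2*x*z + 6*y + 3*z
(∇×B)₂ = ∂B₁/∂z − ∂B₃/∂x = 6*x*z + 2*y*z
(∇×B)₃ = ∂B₂/∂x − ∂B₁/∂y = 15*x*y^2
∇×B = (-2*x*z + 6*y + 3*z, 6*x*z + 2*y*z, 15*x*y^2)
At (-1, -3, 3): (-3, -36, -135).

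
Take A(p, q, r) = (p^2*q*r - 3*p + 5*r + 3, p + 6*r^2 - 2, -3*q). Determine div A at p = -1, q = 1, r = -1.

∂A₁/∂p = 2*p*q*r - 3
∂A₂/∂q = 0
∂A₃/∂r = 0
∇·A = 2*p*q*r - 3
At (-1, 1, -1): -1.

-1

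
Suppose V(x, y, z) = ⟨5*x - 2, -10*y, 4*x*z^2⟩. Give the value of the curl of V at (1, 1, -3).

(∇×V)₁ = ∂V₃/∂y − ∂V₂/∂z = 0
(∇×V)₂ = ∂V₁/∂z − ∂V₃/∂x = -4*z^2
(∇×V)₃ = ∂V₂/∂x − ∂V₁/∂y = 0
∇×V = (0, -4*z^2, 0)
At (1, 1, -3): (0, -36, 0).

(0, -36, 0)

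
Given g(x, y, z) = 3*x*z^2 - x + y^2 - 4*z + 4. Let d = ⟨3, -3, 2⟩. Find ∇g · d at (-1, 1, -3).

∂g/∂x = 3*z^2 - 1
∂g/∂y = 2*y
∂g/∂z = 6*x*z - 4
∇g at (-1, 1, -3) = (26, 2, 14)
∇g · d = (26)(3) + (2)(-3) + (14)(2) = 100

100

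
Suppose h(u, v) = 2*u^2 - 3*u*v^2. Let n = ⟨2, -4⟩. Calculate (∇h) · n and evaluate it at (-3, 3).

∂h/∂u = 4*u - 3*v^2
∂h/∂v = -6*u*v
∇h at (-3, 3) = (-39, 54)
∇h · n = (-39)(2) + (54)(-4) = -294

-294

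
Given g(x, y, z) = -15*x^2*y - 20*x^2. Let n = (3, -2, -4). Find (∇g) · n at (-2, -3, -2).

-180

∂g/∂x = -30*x*y - 40*x
∂g/∂y = -15*x^2
∂g/∂z = 0
∇g at (-2, -3, -2) = (-100, -60, 0)
∇g · n = (-100)(3) + (-60)(-2) + (0)(-4) = -180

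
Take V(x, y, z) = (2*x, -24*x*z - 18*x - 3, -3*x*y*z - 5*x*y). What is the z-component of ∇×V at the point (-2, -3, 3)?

-90

(∇×V)_3 = ∂V₂/∂x − ∂V₁/∂y
= -24*z - 18 − (0)
= -24*z - 18
At (-2, -3, 3): -90.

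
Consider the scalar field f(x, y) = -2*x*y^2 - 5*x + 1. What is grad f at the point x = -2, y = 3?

∂f/∂x = -2*y^2 - 5
∂f/∂y = -4*x*y
∇f = (-2*y^2 - 5, -4*x*y)
At (-2, 3): (-23, 24).

(-23, 24)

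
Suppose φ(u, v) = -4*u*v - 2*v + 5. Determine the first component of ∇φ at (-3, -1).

4

(∇φ)_1 = ∂φ/∂u = -4*v
At (-3, -1): 4.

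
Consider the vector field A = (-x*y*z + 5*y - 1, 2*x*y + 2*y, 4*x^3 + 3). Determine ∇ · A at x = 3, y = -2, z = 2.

12

∂A₁/∂x = -y*z
∂A₂/∂y = 2*x + 2
∂A₃/∂z = 0
∇·A = 2*x - y*z + 2
At (3, -2, 2): 12.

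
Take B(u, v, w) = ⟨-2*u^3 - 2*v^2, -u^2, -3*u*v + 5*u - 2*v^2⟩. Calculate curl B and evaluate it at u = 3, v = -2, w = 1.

(-1, -11, -14)

(∇×B)₁ = ∂B₃/∂v − ∂B₂/∂w = -3*u - 4*v
(∇×B)₂ = ∂B₁/∂w − ∂B₃/∂u = 3*v - 5
(∇×B)₃ = ∂B₂/∂u − ∂B₁/∂v = -2*u + 4*v
∇×B = (-3*u - 4*v, 3*v - 5, -2*u + 4*v)
At (3, -2, 1): (-1, -11, -14).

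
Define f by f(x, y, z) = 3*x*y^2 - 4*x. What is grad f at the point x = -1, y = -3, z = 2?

∂f/∂x = 3*y^2 - 4
∂f/∂y = 6*x*y
∂f/∂z = 0
∇f = (3*y^2 - 4, 6*x*y, 0)
At (-1, -3, 2): (23, 18, 0).

(23, 18, 0)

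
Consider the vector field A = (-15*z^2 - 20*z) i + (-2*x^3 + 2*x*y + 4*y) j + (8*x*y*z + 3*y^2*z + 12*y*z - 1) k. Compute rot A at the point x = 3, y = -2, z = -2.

(∇×A)₁ = ∂A₃/∂y − ∂A₂/∂z = 8*x*z + 6*y*z + 12*z
(∇×A)₂ = ∂A₁/∂z − ∂A₃/∂x = -8*y*z - 30*z - 20
(∇×A)₃ = ∂A₂/∂x − ∂A₁/∂y = -6*x^2 + 2*y
∇×A = (8*x*z + 6*y*z + 12*z, -8*y*z - 30*z - 20, -6*x^2 + 2*y)
At (3, -2, -2): (-48, 8, -58).

(-48, 8, -58)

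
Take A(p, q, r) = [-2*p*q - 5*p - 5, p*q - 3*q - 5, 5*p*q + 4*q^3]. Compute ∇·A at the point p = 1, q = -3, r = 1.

∂A₁/∂p = -2*q - 5
∂A₂/∂q = p - 3
∂A₃/∂r = 0
∇·A = p - 2*q - 8
At (1, -3, 1): -1.

-1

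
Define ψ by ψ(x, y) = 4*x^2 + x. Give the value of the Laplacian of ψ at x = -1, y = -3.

8

∂²ψ/∂x² = 8
∂²ψ/∂y² = 0
∇²ψ = 8
At (-1, -3): 8.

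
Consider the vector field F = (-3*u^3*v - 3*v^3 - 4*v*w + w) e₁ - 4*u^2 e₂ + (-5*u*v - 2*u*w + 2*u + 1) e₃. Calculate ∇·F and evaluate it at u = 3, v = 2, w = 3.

-168

∂F₁/∂u = -9*u^2*v
∂F₂/∂v = 0
∂F₃/∂w = -2*u
∇·F = -9*u^2*v - 2*u
At (3, 2, 3): -168.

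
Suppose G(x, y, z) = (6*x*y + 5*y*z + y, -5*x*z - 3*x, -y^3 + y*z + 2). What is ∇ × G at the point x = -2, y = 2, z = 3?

(∇×G)₁ = ∂G₃/∂y − ∂G₂/∂z = 5*x - 3*y^2 + z
(∇×G)₂ = ∂G₁/∂z − ∂G₃/∂x = 5*y
(∇×G)₃ = ∂G₂/∂x − ∂G₁/∂y = -6*x - 10*z - 4
∇×G = (5*x - 3*y^2 + z, 5*y, -6*x - 10*z - 4)
At (-2, 2, 3): (-19, 10, -22).

(-19, 10, -22)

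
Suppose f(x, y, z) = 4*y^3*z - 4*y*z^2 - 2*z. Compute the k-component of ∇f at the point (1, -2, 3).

(∇f)_3 = ∂f/∂z = 4*y^3 - 8*y*z - 2
At (1, -2, 3): 14.

14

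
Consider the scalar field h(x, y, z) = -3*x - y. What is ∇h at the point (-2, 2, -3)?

(-3, -1, 0)

∂h/∂x = -3
∂h/∂y = -1
∂h/∂z = 0
∇h = (-3, -1, 0)
At (-2, 2, -3): (-3, -1, 0).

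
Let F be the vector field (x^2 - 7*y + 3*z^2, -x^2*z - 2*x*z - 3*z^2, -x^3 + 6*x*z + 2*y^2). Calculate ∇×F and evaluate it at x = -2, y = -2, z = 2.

(∇×F)₁ = ∂F₃/∂y − ∂F₂/∂z = x^2 + 2*x + 4*y + 6*z
(∇×F)₂ = ∂F₁/∂z − ∂F₃/∂x = 3*x^2
(∇×F)₃ = ∂F₂/∂x − ∂F₁/∂y = -2*x*z - 2*z + 7
∇×F = (x^2 + 2*x + 4*y + 6*z, 3*x^2, -2*x*z - 2*z + 7)
At (-2, -2, 2): (4, 12, 11).

(4, 12, 11)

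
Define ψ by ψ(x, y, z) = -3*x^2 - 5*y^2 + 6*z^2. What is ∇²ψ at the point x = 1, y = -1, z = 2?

∂²ψ/∂x² = -6
∂²ψ/∂y² = -10
∂²ψ/∂z² = 12
∇²ψ = -4
At (1, -1, 2): -4.

-4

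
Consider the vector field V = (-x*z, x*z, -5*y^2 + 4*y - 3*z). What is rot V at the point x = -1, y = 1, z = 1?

(-5, 1, 1)

(∇×V)₁ = ∂V₃/∂y − ∂V₂/∂z = -x - 10*y + 4
(∇×V)₂ = ∂V₁/∂z − ∂V₃/∂x = -x
(∇×V)₃ = ∂V₂/∂x − ∂V₁/∂y = z
∇×V = (-x - 10*y + 4, -x, z)
At (-1, 1, 1): (-5, 1, 1).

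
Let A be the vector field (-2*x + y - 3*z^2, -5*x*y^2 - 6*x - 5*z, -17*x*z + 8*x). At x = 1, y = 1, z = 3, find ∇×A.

(5, 25, -12)

(∇×A)₁ = ∂A₃/∂y − ∂A₂/∂z = 5
(∇×A)₂ = ∂A₁/∂z − ∂A₃/∂x = 11*z - 8
(∇×A)₃ = ∂A₂/∂x − ∂A₁/∂y = -5*y^2 - 7
∇×A = (5, 11*z - 8, -5*y^2 - 7)
At (1, 1, 3): (5, 25, -12).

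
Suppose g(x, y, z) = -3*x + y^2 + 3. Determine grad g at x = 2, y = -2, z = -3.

(-3, -4, 0)

∂g/∂x = -3
∂g/∂y = 2*y
∂g/∂z = 0
∇g = (-3, 2*y, 0)
At (2, -2, -3): (-3, -4, 0).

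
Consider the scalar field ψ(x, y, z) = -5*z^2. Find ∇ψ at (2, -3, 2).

(0, 0, -20)

∂ψ/∂x = 0
∂ψ/∂y = 0
∂ψ/∂z = -10*z
∇ψ = (0, 0, -10*z)
At (2, -3, 2): (0, 0, -20).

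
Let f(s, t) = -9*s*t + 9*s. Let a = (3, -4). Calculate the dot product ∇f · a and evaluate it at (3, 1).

∂f/∂s = -9*t + 9
∂f/∂t = -9*s
∇f at (3, 1) = (0, -27)
∇f · a = (0)(3) + (-27)(-4) = 108

108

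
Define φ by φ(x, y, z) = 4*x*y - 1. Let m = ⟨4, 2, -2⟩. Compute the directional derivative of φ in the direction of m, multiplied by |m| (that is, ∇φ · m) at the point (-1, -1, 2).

-24

∂φ/∂x = 4*y
∂φ/∂y = 4*x
∂φ/∂z = 0
∇φ at (-1, -1, 2) = (-4, -4, 0)
∇φ · m = (-4)(4) + (-4)(2) + (0)(-2) = -24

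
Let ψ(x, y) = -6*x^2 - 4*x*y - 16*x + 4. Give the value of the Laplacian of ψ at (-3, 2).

-12

∂²ψ/∂x² = -12
∂²ψ/∂y² = 0
∇²ψ = -12
At (-3, 2): -12.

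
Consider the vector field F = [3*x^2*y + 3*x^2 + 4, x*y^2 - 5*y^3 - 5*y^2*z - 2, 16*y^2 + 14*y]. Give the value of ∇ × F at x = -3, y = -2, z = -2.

(∇×F)₁ = ∂F₃/∂y − ∂F₂/∂z = 5*y^2 + 32*y + 14
(∇×F)₂ = ∂F₁/∂z − ∂F₃/∂x = 0
(∇×F)₃ = ∂F₂/∂x − ∂F₁/∂y = -3*x^2 + y^2
∇×F = (5*y^2 + 32*y + 14, 0, -3*x^2 + y^2)
At (-3, -2, -2): (-30, 0, -23).

(-30, 0, -23)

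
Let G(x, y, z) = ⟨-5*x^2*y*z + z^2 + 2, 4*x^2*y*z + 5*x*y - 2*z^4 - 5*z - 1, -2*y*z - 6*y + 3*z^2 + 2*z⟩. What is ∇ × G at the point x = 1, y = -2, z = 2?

(67, 14, -32)

(∇×G)₁ = ∂G₃/∂y − ∂G₂/∂z = -4*x^2*y + 8*z^3 - 2*z - 1
(∇×G)₂ = ∂G₁/∂z − ∂G₃/∂x = -5*x^2*y + 2*z
(∇×G)₃ = ∂G₂/∂x − ∂G₁/∂y = 5*x^2*z + 8*x*y*z + 5*y
∇×G = (-4*x^2*y + 8*z^3 - 2*z - 1, -5*x^2*y + 2*z, 5*x^2*z + 8*x*y*z + 5*y)
At (1, -2, 2): (67, 14, -32).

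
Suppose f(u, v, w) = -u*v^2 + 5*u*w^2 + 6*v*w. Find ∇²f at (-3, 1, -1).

∂²f/∂u² = 0
∂²f/∂v² = -2*u
∂²f/∂w² = 10*u
∇²f = 8*u
At (-3, 1, -1): -24.

-24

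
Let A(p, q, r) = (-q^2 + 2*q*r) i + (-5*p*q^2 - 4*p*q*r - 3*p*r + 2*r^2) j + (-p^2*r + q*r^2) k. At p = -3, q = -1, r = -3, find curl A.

(24, 16, -4)

(∇×A)₁ = ∂A₃/∂q − ∂A₂/∂r = 4*p*q + 3*p + r^2 - 4*r
(∇×A)₂ = ∂A₁/∂r − ∂A₃/∂p = 2*p*r + 2*q
(∇×A)₃ = ∂A₂/∂p − ∂A₁/∂q = -5*q^2 - 4*q*r + 2*q - 5*r
∇×A = (4*p*q + 3*p + r^2 - 4*r, 2*p*r + 2*q, -5*q^2 - 4*q*r + 2*q - 5*r)
At (-3, -1, -3): (24, 16, -4).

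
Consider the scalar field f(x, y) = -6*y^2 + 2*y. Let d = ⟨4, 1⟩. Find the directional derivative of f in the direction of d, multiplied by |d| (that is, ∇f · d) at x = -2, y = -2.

∂f/∂x = 0
∂f/∂y = -12*y + 2
∇f at (-2, -2) = (0, 26)
∇f · d = (0)(4) + (26)(1) = 26

26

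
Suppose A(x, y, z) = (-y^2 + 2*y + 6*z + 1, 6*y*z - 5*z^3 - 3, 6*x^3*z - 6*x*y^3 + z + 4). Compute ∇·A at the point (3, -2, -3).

∂A₁/∂x = 0
∂A₂/∂y = 6*z
∂A₃/∂z = 6*x^3 + 1
∇·A = 6*x^3 + 6*z + 1
At (3, -2, -3): 145.

145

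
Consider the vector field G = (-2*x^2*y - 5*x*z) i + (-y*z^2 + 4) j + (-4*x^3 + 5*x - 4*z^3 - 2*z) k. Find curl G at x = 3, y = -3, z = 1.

(-6, 88, 18)

(∇×G)₁ = ∂G₃/∂y − ∂G₂/∂z = 2*y*z
(∇×G)₂ = ∂G₁/∂z − ∂G₃/∂x = 12*x^2 - 5*x - 5
(∇×G)₃ = ∂G₂/∂x − ∂G₁/∂y = 2*x^2
∇×G = (2*y*z, 12*x^2 - 5*x - 5, 2*x^2)
At (3, -3, 1): (-6, 88, 18).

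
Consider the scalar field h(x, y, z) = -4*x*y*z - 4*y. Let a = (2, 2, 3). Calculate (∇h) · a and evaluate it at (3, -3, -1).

∂h/∂x = -4*y*z
∂h/∂y = -4*x*z - 4
∂h/∂z = -4*x*y
∇h at (3, -3, -1) = (-12, 8, 36)
∇h · a = (-12)(2) + (8)(2) + (36)(3) = 100

100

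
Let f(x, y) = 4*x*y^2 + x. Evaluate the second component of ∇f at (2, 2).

(∇f)_2 = ∂f/∂y = 8*x*y
At (2, 2): 32.

32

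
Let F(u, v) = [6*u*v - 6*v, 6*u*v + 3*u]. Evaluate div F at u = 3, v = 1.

24

∂F₁/∂u = 6*v
∂F₂/∂v = 6*u
∇·F = 6*u + 6*v
At (3, 1): 24.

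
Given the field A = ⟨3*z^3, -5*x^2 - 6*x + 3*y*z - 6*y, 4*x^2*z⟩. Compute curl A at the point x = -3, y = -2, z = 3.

(∇×A)₁ = ∂A₃/∂y − ∂A₂/∂z = -3*y
(∇×A)₂ = ∂A₁/∂z − ∂A₃/∂x = -8*x*z + 9*z^2
(∇×A)₃ = ∂A₂/∂x − ∂A₁/∂y = -10*x - 6
∇×A = (-3*y, -8*x*z + 9*z^2, -10*x - 6)
At (-3, -2, 3): (6, 153, 24).

(6, 153, 24)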